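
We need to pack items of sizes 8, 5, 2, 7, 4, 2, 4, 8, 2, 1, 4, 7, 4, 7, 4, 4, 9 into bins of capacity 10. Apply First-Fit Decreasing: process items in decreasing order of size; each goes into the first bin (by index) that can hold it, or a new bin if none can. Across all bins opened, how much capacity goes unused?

18

Sorted descending: 9, 8, 8, 7, 7, 7, 5, 4, 4, 4, 4, 4, 4, 2, 2, 2, 1.
9 → bin 1 (remaining 1)
8 → bin 2 (remaining 2)
8 → bin 3 (remaining 2)
7 → bin 4 (remaining 3)
7 → bin 5 (remaining 3)
7 → bin 6 (remaining 3)
5 → bin 7 (remaining 5)
4 → bin 7 (remaining 1)
4 → bin 8 (remaining 6)
4 → bin 8 (remaining 2)
4 → bin 9 (remaining 6)
4 → bin 9 (remaining 2)
4 → bin 10 (remaining 6)
2 → bin 2 (remaining 0)
2 → bin 3 (remaining 0)
2 → bin 4 (remaining 1)
1 → bin 1 (remaining 0)
10 bins × 10 = 100; used 82; unused 18.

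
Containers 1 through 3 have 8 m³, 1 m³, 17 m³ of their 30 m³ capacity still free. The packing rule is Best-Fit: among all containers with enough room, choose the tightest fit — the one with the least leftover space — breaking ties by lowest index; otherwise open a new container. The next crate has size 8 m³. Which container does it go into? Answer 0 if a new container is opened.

1

Containers with room: container 1 (8 m³), container 3 (17 m³).
Tightest fit is container 1 with 8 m³ free.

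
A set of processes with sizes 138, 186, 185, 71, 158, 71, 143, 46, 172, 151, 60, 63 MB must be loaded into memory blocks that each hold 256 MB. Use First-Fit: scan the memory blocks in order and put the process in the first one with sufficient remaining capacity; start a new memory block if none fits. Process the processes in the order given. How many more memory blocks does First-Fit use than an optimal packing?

First-Fit: [138,71,46] [186,60] [185,71] [158,63] [143] [172] [151] → 7 memory blocks.
7 processes exceed 128 MB (half the capacity), and no two of those can share a memory block, so at least 7 memory blocks are needed.
So 7 is already optimal.

0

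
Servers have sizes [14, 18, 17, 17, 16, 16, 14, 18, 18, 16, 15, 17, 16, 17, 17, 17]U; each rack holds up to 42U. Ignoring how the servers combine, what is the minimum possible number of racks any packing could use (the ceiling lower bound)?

Total size = 14 + 18 + 17 + 17 + 16 + 16 + 14 + 18 + 18 + 16 + 15 + 17 + 16 + 17 + 17 + 17 = 263U.
⌈263 / 42⌉ = 7.

7 racks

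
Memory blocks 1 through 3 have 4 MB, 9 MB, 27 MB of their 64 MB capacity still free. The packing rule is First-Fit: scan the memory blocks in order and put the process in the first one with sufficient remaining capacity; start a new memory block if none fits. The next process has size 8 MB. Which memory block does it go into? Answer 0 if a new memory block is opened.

2

Memory blocks with room: memory block 2 (9 MB), memory block 3 (27 MB).
The first with room is memory block 2.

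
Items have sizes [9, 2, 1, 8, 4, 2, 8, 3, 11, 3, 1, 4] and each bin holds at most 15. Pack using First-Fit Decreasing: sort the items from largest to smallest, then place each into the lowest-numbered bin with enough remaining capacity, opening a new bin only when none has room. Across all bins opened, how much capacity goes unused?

Sorted descending: 11, 9, 8, 8, 4, 4, 3, 3, 2, 2, 1, 1.
Put 11 in bin 1; 4 remain.
Put 9 in bin 2; 6 remain.
Put 8 in bin 3; 7 remain.
Put 8 in bin 4; 7 remain.
Put 4 in bin 1; 0 remain.
Put 4 in bin 2; 2 remain.
Put 3 in bin 3; 4 remain.
Put 3 in bin 3; 1 remain.
Put 2 in bin 2; 0 remain.
Put 2 in bin 4; 5 remain.
Put 1 in bin 3; 0 remain.
Put 1 in bin 4; 4 remain.
4 bins × 15 = 60; used 56; unused 4.

4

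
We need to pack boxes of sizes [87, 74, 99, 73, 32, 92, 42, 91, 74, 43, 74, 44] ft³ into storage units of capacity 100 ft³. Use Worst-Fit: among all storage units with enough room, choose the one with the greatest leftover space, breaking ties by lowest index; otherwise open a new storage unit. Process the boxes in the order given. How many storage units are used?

10

storage unit 1: place 87 ft³, 13 ft³ left
storage unit 2: place 74 ft³, 26 ft³ left
storage unit 3: place 99 ft³, 1 ft³ left
storage unit 4: place 73 ft³, 27 ft³ left
storage unit 5: place 32 ft³, 68 ft³ left
storage unit 6: place 92 ft³, 8 ft³ left
storage unit 5: place 42 ft³, 26 ft³ left
storage unit 7: place 91 ft³, 9 ft³ left
storage unit 8: place 74 ft³, 26 ft³ left
storage unit 9: place 43 ft³, 57 ft³ left
storage unit 10: place 74 ft³, 26 ft³ left
storage unit 9: place 44 ft³, 13 ft³ left
Final storage units: [87] [74] [99] [73] [32,42] [92] [91] [74] [43,44] [74].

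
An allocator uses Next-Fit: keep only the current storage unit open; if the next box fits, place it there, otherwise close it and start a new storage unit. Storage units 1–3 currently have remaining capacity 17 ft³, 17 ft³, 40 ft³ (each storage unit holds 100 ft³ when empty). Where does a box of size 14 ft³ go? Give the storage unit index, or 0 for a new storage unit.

Next-Fit only looks at storage unit 3, which has 40 ft³ free.
14 ft³ fits there.

3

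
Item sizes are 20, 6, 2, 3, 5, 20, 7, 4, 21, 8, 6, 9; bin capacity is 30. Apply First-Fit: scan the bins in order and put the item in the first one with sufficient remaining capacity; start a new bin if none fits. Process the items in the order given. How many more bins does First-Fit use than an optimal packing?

First-Fit: [20,6,2] [3,5,20] [7,4,8,6] [21,9] → 4 bins.
Total size 111; any packing needs at least ⌈111/30⌉ = 4 bins.
So 4 is already optimal.

0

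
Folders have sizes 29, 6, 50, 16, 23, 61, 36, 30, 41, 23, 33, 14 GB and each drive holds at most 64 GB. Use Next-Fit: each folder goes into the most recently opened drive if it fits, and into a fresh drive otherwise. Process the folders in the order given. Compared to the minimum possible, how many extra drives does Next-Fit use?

Next-Fit: [29,6] [50] [16,23] [61] [36] [30] [41,23] [33,14] → 8 drives.
Total size 362 GB; any packing needs at least ⌈362/64⌉ = 6 drives.
An optimal packing achieves that bound: [61] [50,14] [41,23] [36,23] [33,30] [29,16,6] → 6 drives.
Excess: 8 − 6 = 2.

2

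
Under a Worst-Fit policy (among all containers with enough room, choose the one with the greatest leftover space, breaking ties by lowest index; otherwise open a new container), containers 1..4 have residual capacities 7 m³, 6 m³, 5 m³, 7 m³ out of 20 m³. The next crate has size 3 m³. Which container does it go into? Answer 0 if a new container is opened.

Containers with room: container 1 (7 m³), container 2 (6 m³), container 3 (5 m³), container 4 (7 m³).
Most room is container 1 with 7 m³ free.

1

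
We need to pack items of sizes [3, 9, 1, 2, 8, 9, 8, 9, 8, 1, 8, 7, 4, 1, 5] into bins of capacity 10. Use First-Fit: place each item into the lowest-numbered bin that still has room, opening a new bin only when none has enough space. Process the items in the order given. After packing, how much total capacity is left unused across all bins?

bin 1: place 3, 7 left
bin 2: place 9, 1 left
bin 1: place 1, 6 left
bin 1: place 2, 4 left
bin 3: place 8, 2 left
bin 4: place 9, 1 left
bin 5: place 8, 2 left
bin 6: place 9, 1 left
bin 7: place 8, 2 left
bin 1: place 1, 3 left
bin 8: place 8, 2 left
bin 9: place 7, 3 left
bin 10: place 4, 6 left
bin 1: place 1, 2 left
bin 10: place 5, 1 left
10 bins × 10 = 100; used 83; unused 17.

17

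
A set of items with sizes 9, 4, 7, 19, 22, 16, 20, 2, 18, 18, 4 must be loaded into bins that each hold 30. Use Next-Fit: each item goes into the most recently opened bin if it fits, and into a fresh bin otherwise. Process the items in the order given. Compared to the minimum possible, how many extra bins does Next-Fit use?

1

Next-Fit: [9,4,7] [19] [22] [16] [20,2] [18] [18,4] → 7 bins.
6 items exceed 15 (half the capacity), and no two of those can share a bin, so at least 6 bins are needed.
An optimal packing achieves that bound: [22,7] [20,9] [19,4,4,2] [18] [18] [16] → 6 bins.
Excess: 7 − 6 = 1.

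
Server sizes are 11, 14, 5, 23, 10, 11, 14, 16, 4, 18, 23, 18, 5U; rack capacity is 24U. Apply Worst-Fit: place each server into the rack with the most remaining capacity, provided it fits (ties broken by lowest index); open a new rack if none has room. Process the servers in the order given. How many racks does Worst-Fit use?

9

rack 1: place 11U, 13U left
rack 2: place 14U, 10U left
rack 1: place 5U, 8U left
rack 3: place 23U, 1U left
rack 2: place 10U, 0U left
rack 4: place 11U, 13U left
rack 5: place 14U, 10U left
rack 6: place 16U, 8U left
rack 4: place 4U, 9U left
rack 7: place 18U, 6U left
rack 8: place 23U, 1U left
rack 9: place 18U, 6U left
rack 5: place 5U, 5U left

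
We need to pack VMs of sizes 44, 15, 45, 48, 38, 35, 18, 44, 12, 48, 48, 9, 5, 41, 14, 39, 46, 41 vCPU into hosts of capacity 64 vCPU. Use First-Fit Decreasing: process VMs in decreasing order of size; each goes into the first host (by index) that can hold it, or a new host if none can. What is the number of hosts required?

12 hosts

Sorted descending: 48, 48, 48, 46, 45, 44, 44, 41, 41, 39, 38, 35, 18, 15, 14, 12, 9, 5.
host 1: place 48 vCPU, 16 vCPU left
host 2: place 48 vCPU, 16 vCPU left
host 3: place 48 vCPU, 16 vCPU left
host 4: place 46 vCPU, 18 vCPU left
host 5: place 45 vCPU, 19 vCPU left
host 6: place 44 vCPU, 20 vCPU left
host 7: place 44 vCPU, 20 vCPU left
host 8: place 41 vCPU, 23 vCPU left
host 9: place 41 vCPU, 23 vCPU left
host 10: place 39 vCPU, 25 vCPU left
host 11: place 38 vCPU, 26 vCPU left
host 12: place 35 vCPU, 29 vCPU left
host 4: place 18 vCPU, 0 vCPU left
host 1: place 15 vCPU, 1 vCPU left
host 2: place 14 vCPU, 2 vCPU left
host 3: place 12 vCPU, 4 vCPU left
host 5: place 9 vCPU, 10 vCPU left
host 5: place 5 vCPU, 5 vCPU left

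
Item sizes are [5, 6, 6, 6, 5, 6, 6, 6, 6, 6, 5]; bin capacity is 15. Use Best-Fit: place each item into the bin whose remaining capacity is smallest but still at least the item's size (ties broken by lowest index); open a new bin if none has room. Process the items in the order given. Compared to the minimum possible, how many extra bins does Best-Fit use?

1

Best-Fit: [5,6] [6,6] [5,6] [6,6] [6,6] [5] → 6 bins.
Total size 63; any packing needs at least ⌈63/15⌉ = 5 bins.
An optimal packing achieves that bound: [6,6] [6,6] [6,6] [6,6] [5,5,5] → 5 bins.
Excess: 6 − 5 = 1.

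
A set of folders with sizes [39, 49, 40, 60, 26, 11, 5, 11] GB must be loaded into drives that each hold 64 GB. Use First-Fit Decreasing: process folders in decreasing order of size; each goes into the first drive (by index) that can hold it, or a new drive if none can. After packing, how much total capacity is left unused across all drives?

79

Sorted descending: 60, 49, 40, 39, 26, 11, 11, 5.
Put 60 GB in drive 1; 4 GB remain.
Put 49 GB in drive 2; 15 GB remain.
Put 40 GB in drive 3; 24 GB remain.
Put 39 GB in drive 4; 25 GB remain.
Put 26 GB in drive 5; 38 GB remain.
Put 11 GB in drive 2; 4 GB remain.
Put 11 GB in drive 3; 13 GB remain.
Put 5 GB in drive 3; 8 GB remain.
5 drives × 64 GB = 320 GB; used 241 GB; unused 79 GB.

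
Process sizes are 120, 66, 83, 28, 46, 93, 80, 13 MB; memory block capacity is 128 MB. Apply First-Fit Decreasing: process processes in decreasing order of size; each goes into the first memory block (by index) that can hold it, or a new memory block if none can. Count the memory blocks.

5

Sorted descending: 120, 93, 83, 80, 66, 46, 28, 13.
120 MB → memory block 1 (remaining 8 MB)
93 MB → memory block 2 (remaining 35 MB)
83 MB → memory block 3 (remaining 45 MB)
80 MB → memory block 4 (remaining 48 MB)
66 MB → memory block 5 (remaining 62 MB)
46 MB → memory block 4 (remaining 2 MB)
28 MB → memory block 2 (remaining 7 MB)
13 MB → memory block 3 (remaining 32 MB)
Final memory blocks: [120] [93,28] [83,13] [80,46] [66].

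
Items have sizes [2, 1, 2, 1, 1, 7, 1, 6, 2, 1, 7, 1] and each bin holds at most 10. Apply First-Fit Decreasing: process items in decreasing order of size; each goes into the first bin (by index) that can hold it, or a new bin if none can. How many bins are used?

4

Sorted descending: 7, 7, 6, 2, 2, 2, 1, 1, 1, 1, 1, 1.
7 → bin 1 (remaining 3)
7 → bin 2 (remaining 3)
6 → bin 3 (remaining 4)
2 → bin 1 (remaining 1)
2 → bin 2 (remaining 1)
2 → bin 3 (remaining 2)
1 → bin 1 (remaining 0)
1 → bin 2 (remaining 0)
1 → bin 3 (remaining 1)
1 → bin 3 (remaining 0)
1 → bin 4 (remaining 9)
1 → bin 4 (remaining 8)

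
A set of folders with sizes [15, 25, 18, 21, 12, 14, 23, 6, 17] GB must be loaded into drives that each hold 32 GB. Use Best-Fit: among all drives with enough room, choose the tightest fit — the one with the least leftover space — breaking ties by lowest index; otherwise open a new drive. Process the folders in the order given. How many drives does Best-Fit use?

6

15 GB → drive 1 (remaining 17 GB)
25 GB → drive 2 (remaining 7 GB)
18 GB → drive 3 (remaining 14 GB)
21 GB → drive 4 (remaining 11 GB)
12 GB → drive 3 (remaining 2 GB)
14 GB → drive 1 (remaining 3 GB)
23 GB → drive 5 (remaining 9 GB)
6 GB → drive 2 (remaining 1 GB)
17 GB → drive 6 (remaining 15 GB)
Final drives: [15,14] [25,6] [18,12] [21] [23] [17].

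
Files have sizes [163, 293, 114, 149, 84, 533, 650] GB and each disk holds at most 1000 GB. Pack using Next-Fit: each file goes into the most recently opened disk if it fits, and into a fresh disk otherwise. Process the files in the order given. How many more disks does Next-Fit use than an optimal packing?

Next-Fit: [163,293,114,149,84] [533] [650] → 3 disks.
Total size 1986 GB; any packing needs at least ⌈1986/1000⌉ = 2 disks.
An optimal packing achieves that bound: [650,149,114,84] [533,293,163] → 2 disks.
Excess: 3 − 2 = 1.

1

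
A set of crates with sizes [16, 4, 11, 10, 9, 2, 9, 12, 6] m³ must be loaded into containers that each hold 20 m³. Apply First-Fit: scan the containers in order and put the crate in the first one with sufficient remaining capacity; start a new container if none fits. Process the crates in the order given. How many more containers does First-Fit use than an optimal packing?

First-Fit: [16,4] [11,9] [10,2,6] [9] [12] → 5 containers.
Total size 79 m³; any packing needs at least ⌈79/20⌉ = 4 containers.
An optimal packing achieves that bound: [16,4] [12,6,2] [11,9] [10,9] → 4 containers.
Excess: 5 − 4 = 1.

1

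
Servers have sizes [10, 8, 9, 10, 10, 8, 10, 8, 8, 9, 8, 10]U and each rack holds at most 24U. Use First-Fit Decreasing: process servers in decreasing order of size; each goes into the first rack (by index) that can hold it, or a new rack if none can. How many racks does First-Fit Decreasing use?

6 racks

Sorted descending: 10, 10, 10, 10, 10, 9, 9, 8, 8, 8, 8, 8.
10U → rack 1 (remaining 14U)
10U → rack 1 (remaining 4U)
10U → rack 2 (remaining 14U)
10U → rack 2 (remaining 4U)
10U → rack 3 (remaining 14U)
9U → rack 3 (remaining 5U)
9U → rack 4 (remaining 15U)
8U → rack 4 (remaining 7U)
8U → rack 5 (remaining 16U)
8U → rack 5 (remaining 8U)
8U → rack 5 (remaining 0U)
8U → rack 6 (remaining 16U)
Final racks: [10,10] [10,10] [10,9] [9,8] [8,8,8] [8].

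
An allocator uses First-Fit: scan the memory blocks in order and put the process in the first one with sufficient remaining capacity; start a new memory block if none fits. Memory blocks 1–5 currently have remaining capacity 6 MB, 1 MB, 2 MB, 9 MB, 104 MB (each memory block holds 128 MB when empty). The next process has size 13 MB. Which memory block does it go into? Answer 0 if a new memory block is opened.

Memory blocks with room: memory block 5 (104 MB).
The first with room is memory block 5.

5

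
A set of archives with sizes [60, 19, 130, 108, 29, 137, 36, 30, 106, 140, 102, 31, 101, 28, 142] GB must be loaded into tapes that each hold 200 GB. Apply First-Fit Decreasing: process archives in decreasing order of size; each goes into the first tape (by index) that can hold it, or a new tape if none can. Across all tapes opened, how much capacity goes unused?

Sorted descending: 142, 140, 137, 130, 108, 106, 102, 101, 60, 36, 31, 30, 29, 28, 19.
142 GB → tape 1 (remaining 58 GB)
140 GB → tape 2 (remaining 60 GB)
137 GB → tape 3 (remaining 63 GB)
130 GB → tape 4 (remaining 70 GB)
108 GB → tape 5 (remaining 92 GB)
106 GB → tape 6 (remaining 94 GB)
102 GB → tape 7 (remaining 98 GB)
101 GB → tape 8 (remaining 99 GB)
60 GB → tape 2 (remaining 0 GB)
36 GB → tape 1 (remaining 22 GB)
31 GB → tape 3 (remaining 32 GB)
30 GB → tape 3 (remaining 2 GB)
29 GB → tape 4 (remaining 41 GB)
28 GB → tape 4 (remaining 13 GB)
19 GB → tape 1 (remaining 3 GB)
8 tapes × 200 GB = 1600 GB; used 1199 GB; unused 401 GB.

401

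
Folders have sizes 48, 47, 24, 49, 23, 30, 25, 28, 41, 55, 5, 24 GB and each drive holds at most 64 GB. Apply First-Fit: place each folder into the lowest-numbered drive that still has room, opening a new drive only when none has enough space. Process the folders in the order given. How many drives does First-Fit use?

Put 48 GB in drive 1; 16 GB remain.
Put 47 GB in drive 2; 17 GB remain.
Put 24 GB in drive 3; 40 GB remain.
Put 49 GB in drive 4; 15 GB remain.
Put 23 GB in drive 3; 17 GB remain.
Put 30 GB in drive 5; 34 GB remain.
Put 25 GB in drive 5; 9 GB remain.
Put 28 GB in drive 6; 36 GB remain.
Put 41 GB in drive 7; 23 GB remain.
Put 55 GB in drive 8; 9 GB remain.
Put 5 GB in drive 1; 11 GB remain.
Put 24 GB in drive 6; 12 GB remain.
Final drives: [48,5] [47] [24,23] [49] [30,25] [28,24] [41] [55].

8 drives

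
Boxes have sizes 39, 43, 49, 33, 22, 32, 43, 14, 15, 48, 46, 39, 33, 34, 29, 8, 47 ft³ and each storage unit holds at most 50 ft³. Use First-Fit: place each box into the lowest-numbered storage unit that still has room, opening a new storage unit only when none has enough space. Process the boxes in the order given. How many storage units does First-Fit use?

storage unit 1: place 39 ft³, 11 ft³ left
storage unit 2: place 43 ft³, 7 ft³ left
storage unit 3: place 49 ft³, 1 ft³ left
storage unit 4: place 33 ft³, 17 ft³ left
storage unit 5: place 22 ft³, 28 ft³ left
storage unit 6: place 32 ft³, 18 ft³ left
storage unit 7: place 43 ft³, 7 ft³ left
storage unit 4: place 14 ft³, 3 ft³ left
storage unit 5: place 15 ft³, 13 ft³ left
storage unit 8: place 48 ft³, 2 ft³ left
storage unit 9: place 46 ft³, 4 ft³ left
storage unit 10: place 39 ft³, 11 ft³ left
storage unit 11: place 33 ft³, 17 ft³ left
storage unit 12: place 34 ft³, 16 ft³ left
storage unit 13: place 29 ft³, 21 ft³ left
storage unit 1: place 8 ft³, 3 ft³ left
storage unit 14: place 47 ft³, 3 ft³ left
Final storage units: [39,8] [43] [49] [33,14] [22,15] [32] [43] [48] [46] [39] [33] [34] [29] [47].

14 storage units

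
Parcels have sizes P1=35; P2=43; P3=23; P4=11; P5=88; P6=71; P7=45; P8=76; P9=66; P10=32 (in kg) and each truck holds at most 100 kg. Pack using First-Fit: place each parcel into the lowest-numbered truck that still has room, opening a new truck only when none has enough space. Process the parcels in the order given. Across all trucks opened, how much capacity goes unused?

110

truck 1: place P1 (35 kg), 65 kg left
truck 1: place P2 (43 kg), 22 kg left
truck 2: place P3 (23 kg), 77 kg left
truck 1: place P4 (11 kg), 11 kg left
truck 3: place P5 (88 kg), 12 kg left
truck 2: place P6 (71 kg), 6 kg left
truck 4: place P7 (45 kg), 55 kg left
truck 5: place P8 (76 kg), 24 kg left
truck 6: place P9 (66 kg), 34 kg left
truck 4: place P10 (32 kg), 23 kg left
6 trucks × 100 kg = 600 kg; used 490 kg; unused 110 kg.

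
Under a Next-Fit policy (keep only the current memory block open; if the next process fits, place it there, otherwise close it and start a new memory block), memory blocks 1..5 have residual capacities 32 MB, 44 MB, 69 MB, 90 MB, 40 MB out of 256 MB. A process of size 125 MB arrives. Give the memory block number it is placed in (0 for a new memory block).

0

Next-Fit only looks at memory block 5, which has 40 MB free.
125 MB does not fit, so a new memory block is opened.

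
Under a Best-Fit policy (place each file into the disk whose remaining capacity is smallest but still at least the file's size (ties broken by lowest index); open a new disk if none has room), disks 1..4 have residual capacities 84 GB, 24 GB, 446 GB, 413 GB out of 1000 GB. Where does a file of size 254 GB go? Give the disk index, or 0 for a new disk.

4

Disks with room: disk 3 (446 GB), disk 4 (413 GB).
Tightest fit is disk 4 with 413 GB free.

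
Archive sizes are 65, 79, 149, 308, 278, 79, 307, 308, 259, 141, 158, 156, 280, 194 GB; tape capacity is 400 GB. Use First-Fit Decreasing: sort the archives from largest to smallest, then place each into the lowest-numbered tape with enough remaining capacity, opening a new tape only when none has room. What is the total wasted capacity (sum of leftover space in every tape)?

439

Sorted descending: 308, 308, 307, 280, 278, 259, 194, 158, 156, 149, 141, 79, 79, 65.
tape 1: place 308 GB, 92 GB left
tape 2: place 308 GB, 92 GB left
tape 3: place 307 GB, 93 GB left
tape 4: place 280 GB, 120 GB left
tape 5: place 278 GB, 122 GB left
tape 6: place 259 GB, 141 GB left
tape 7: place 194 GB, 206 GB left
tape 7: place 158 GB, 48 GB left
tape 8: place 156 GB, 244 GB left
tape 8: place 149 GB, 95 GB left
tape 6: place 141 GB, 0 GB left
tape 1: place 79 GB, 13 GB left
tape 2: place 79 GB, 13 GB left
tape 3: place 65 GB, 28 GB left
8 tapes × 400 GB = 3200 GB; used 2761 GB; unused 439 GB.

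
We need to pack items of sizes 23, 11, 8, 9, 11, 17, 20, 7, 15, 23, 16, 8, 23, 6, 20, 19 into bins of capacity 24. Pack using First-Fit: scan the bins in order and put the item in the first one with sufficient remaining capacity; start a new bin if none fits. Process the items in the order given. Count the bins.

11

23 → bin 1 (remaining 1)
11 → bin 2 (remaining 13)
8 → bin 2 (remaining 5)
9 → bin 3 (remaining 15)
11 → bin 3 (remaining 4)
17 → bin 4 (remaining 7)
20 → bin 5 (remaining 4)
7 → bin 4 (remaining 0)
15 → bin 6 (remaining 9)
23 → bin 7 (remaining 1)
16 → bin 8 (remaining 8)
8 → bin 6 (remaining 1)
23 → bin 9 (remaining 1)
6 → bin 8 (remaining 2)
20 → bin 10 (remaining 4)
19 → bin 11 (remaining 5)
Final bins: [23] [11,8] [9,11] [17,7] [20] [15,8] [23] [16,6] [23] [20] [19].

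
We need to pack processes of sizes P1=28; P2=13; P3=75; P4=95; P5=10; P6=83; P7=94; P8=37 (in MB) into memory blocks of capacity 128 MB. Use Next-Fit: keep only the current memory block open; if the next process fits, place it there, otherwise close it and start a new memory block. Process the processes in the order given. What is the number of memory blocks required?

5 memory blocks

P1 (28 MB) → memory block 1 (remaining 100 MB)
P2 (13 MB) → memory block 1 (remaining 87 MB)
P3 (75 MB) → memory block 1 (remaining 12 MB)
P4 (95 MB) → memory block 2 (remaining 33 MB)
P5 (10 MB) → memory block 2 (remaining 23 MB)
P6 (83 MB) → memory block 3 (remaining 45 MB)
P7 (94 MB) → memory block 4 (remaining 34 MB)
P8 (37 MB) → memory block 5 (remaining 91 MB)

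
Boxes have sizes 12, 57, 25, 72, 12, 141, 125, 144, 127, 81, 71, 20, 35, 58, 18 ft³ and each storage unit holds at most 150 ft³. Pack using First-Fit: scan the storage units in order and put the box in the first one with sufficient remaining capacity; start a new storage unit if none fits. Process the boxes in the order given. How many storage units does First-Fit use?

8 storage units

Put 12 ft³ in storage unit 1; 138 ft³ remain.
Put 57 ft³ in storage unit 1; 81 ft³ remain.
Put 25 ft³ in storage unit 1; 56 ft³ remain.
Put 72 ft³ in storage unit 2; 78 ft³ remain.
Put 12 ft³ in storage unit 1; 44 ft³ remain.
Put 141 ft³ in storage unit 3; 9 ft³ remain.
Put 125 ft³ in storage unit 4; 25 ft³ remain.
Put 144 ft³ in storage unit 5; 6 ft³ remain.
Put 127 ft³ in storage unit 6; 23 ft³ remain.
Put 81 ft³ in storage unit 7; 69 ft³ remain.
Put 71 ft³ in storage unit 2; 7 ft³ remain.
Put 20 ft³ in storage unit 1; 24 ft³ remain.
Put 35 ft³ in storage unit 7; 34 ft³ remain.
Put 58 ft³ in storage unit 8; 92 ft³ remain.
Put 18 ft³ in storage unit 1; 6 ft³ remain.
Final storage units: [12,57,25,12,20,18] [72,71] [141] [125] [144] [127] [81,35] [58].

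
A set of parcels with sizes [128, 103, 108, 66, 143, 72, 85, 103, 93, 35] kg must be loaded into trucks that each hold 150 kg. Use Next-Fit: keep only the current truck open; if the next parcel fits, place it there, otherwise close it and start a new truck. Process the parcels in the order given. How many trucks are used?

9

truck 1: place 128 kg, 22 kg left
truck 2: place 103 kg, 47 kg left
truck 3: place 108 kg, 42 kg left
truck 4: place 66 kg, 84 kg left
truck 5: place 143 kg, 7 kg left
truck 6: place 72 kg, 78 kg left
truck 7: place 85 kg, 65 kg left
truck 8: place 103 kg, 47 kg left
truck 9: place 93 kg, 57 kg left
truck 9: place 35 kg, 22 kg left
Final trucks: [128] [103] [108] [66] [143] [72] [85] [103] [93,35].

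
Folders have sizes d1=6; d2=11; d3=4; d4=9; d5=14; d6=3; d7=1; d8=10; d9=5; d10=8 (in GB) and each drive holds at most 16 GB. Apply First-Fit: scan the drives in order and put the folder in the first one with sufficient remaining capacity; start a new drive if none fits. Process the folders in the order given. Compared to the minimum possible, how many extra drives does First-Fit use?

1

First-Fit: [6,4,3,1] [11,5] [9] [14] [10] [8] → 6 drives.
Total size 71 GB; any packing needs at least ⌈71/16⌉ = 5 drives.
An optimal packing achieves that bound: [14,1] [11,5] [10,6] [9,4,3] [8] → 5 drives.
Excess: 6 − 5 = 1.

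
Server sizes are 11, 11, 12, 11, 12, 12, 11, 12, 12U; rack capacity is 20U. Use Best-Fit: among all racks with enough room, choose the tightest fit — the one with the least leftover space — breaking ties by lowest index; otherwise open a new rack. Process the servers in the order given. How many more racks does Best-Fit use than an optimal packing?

Best-Fit: [11] [11] [12] [11] [12] [12] [11] [12] [12] → 9 racks.
9 servers exceed 10U (half the capacity), and no two of those can share a rack, so at least 9 racks are needed.
So 9 is already optimal.

0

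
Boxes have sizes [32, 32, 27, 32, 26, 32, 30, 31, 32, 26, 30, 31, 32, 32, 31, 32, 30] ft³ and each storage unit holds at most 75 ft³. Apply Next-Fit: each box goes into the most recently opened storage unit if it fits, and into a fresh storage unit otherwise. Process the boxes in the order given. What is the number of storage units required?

9 storage units

storage unit 1: place 32 ft³, 43 ft³ left
storage unit 1: place 32 ft³, 11 ft³ left
storage unit 2: place 27 ft³, 48 ft³ left
storage unit 2: place 32 ft³, 16 ft³ left
storage unit 3: place 26 ft³, 49 ft³ left
storage unit 3: place 32 ft³, 17 ft³ left
storage unit 4: place 30 ft³, 45 ft³ left
storage unit 4: place 31 ft³, 14 ft³ left
storage unit 5: place 32 ft³, 43 ft³ left
storage unit 5: place 26 ft³, 17 ft³ left
storage unit 6: place 30 ft³, 45 ft³ left
storage unit 6: place 31 ft³, 14 ft³ left
storage unit 7: place 32 ft³, 43 ft³ left
storage unit 7: place 32 ft³, 11 ft³ left
storage unit 8: place 31 ft³, 44 ft³ left
storage unit 8: place 32 ft³, 12 ft³ left
storage unit 9: place 30 ft³, 45 ft³ left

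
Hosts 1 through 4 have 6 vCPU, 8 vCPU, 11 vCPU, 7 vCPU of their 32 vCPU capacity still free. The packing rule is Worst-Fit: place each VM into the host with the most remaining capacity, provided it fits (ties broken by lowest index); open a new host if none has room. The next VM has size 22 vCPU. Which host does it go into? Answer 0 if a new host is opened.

No host has ≥ 22 vCPU free, so a new host is opened.

0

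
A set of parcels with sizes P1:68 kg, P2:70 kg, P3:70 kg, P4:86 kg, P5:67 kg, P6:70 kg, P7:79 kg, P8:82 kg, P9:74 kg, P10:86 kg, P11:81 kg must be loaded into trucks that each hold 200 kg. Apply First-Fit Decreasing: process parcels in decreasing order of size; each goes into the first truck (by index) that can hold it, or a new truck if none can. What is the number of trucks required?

6

Sorted descending: 86, 86, 82, 81, 79, 74, 70, 70, 70, 68, 67.
Put 86 kg in truck 1; 114 kg remain.
Put 86 kg in truck 1; 28 kg remain.
Put 82 kg in truck 2; 118 kg remain.
Put 81 kg in truck 2; 37 kg remain.
Put 79 kg in truck 3; 121 kg remain.
Put 74 kg in truck 3; 47 kg remain.
Put 70 kg in truck 4; 130 kg remain.
Put 70 kg in truck 4; 60 kg remain.
Put 70 kg in truck 5; 130 kg remain.
Put 68 kg in truck 5; 62 kg remain.
Put 67 kg in truck 6; 133 kg remain.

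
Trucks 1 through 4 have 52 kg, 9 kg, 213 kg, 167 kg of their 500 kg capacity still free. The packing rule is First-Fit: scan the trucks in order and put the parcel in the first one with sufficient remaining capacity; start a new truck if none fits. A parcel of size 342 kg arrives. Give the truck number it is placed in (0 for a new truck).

0

No truck has ≥ 342 kg free, so a new truck is opened.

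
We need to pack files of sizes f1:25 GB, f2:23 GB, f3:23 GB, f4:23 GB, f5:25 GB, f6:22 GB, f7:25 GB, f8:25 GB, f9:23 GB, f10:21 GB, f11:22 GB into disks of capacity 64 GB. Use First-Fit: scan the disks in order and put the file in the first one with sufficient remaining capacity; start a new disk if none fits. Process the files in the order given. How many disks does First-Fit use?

6 disks

disk 1: place f1 (25 GB), 39 GB left
disk 1: place f2 (23 GB), 16 GB left
disk 2: place f3 (23 GB), 41 GB left
disk 2: place f4 (23 GB), 18 GB left
disk 3: place f5 (25 GB), 39 GB left
disk 3: place f6 (22 GB), 17 GB left
disk 4: place f7 (25 GB), 39 GB left
disk 4: place f8 (25 GB), 14 GB left
disk 5: place f9 (23 GB), 41 GB left
disk 5: place f10 (21 GB), 20 GB left
disk 6: place f11 (22 GB), 42 GB left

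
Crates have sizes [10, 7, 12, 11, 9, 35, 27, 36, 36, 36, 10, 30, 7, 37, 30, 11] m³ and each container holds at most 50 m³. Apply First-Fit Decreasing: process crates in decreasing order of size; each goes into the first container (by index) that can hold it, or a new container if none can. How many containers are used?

Sorted descending: 37, 36, 36, 36, 35, 30, 30, 27, 12, 11, 11, 10, 10, 9, 7, 7.
37 m³ → container 1 (remaining 13 m³)
36 m³ → container 2 (remaining 14 m³)
36 m³ → container 3 (remaining 14 m³)
36 m³ → container 4 (remaining 14 m³)
35 m³ → container 5 (remaining 15 m³)
30 m³ → container 6 (remaining 20 m³)
30 m³ → container 7 (remaining 20 m³)
27 m³ → container 8 (remaining 23 m³)
12 m³ → container 1 (remaining 1 m³)
11 m³ → container 2 (remaining 3 m³)
11 m³ → container 3 (remaining 3 m³)
10 m³ → container 4 (remaining 4 m³)
10 m³ → container 5 (remaining 5 m³)
9 m³ → container 6 (remaining 11 m³)
7 m³ → container 6 (remaining 4 m³)
7 m³ → container 7 (remaining 13 m³)
Final containers: [37,12] [36,11] [36,11] [36,10] [35,10] [30,9,7] [30,7] [27].

8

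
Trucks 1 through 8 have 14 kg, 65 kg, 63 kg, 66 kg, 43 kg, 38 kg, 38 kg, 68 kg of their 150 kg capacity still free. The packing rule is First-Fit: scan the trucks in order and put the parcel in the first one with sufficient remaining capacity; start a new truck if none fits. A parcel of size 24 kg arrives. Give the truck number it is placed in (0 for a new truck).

Trucks with room: truck 2 (65 kg), truck 3 (63 kg), truck 4 (66 kg), truck 5 (43 kg), truck 6 (38 kg), truck 7 (38 kg), truck 8 (68 kg).
The first with room is truck 2.

2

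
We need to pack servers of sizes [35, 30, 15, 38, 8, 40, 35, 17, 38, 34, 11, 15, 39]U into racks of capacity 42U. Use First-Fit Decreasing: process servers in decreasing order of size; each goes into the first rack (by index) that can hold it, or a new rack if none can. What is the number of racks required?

10

Sorted descending: 40, 39, 38, 38, 35, 35, 34, 30, 17, 15, 15, 11, 8.
40U → rack 1 (remaining 2U)
39U → rack 2 (remaining 3U)
38U → rack 3 (remaining 4U)
38U → rack 4 (remaining 4U)
35U → rack 5 (remaining 7U)
35U → rack 6 (remaining 7U)
34U → rack 7 (remaining 8U)
30U → rack 8 (remaining 12U)
17U → rack 9 (remaining 25U)
15U → rack 9 (remaining 10U)
15U → rack 10 (remaining 27U)
11U → rack 8 (remaining 1U)
8U → rack 7 (remaining 0U)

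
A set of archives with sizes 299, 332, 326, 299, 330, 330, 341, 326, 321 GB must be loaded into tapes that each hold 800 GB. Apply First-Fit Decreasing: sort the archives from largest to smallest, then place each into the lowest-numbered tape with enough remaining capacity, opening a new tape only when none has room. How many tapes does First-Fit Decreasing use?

Sorted descending: 341, 332, 330, 330, 326, 326, 321, 299, 299.
Put 341 GB in tape 1; 459 GB remain.
Put 332 GB in tape 1; 127 GB remain.
Put 330 GB in tape 2; 470 GB remain.
Put 330 GB in tape 2; 140 GB remain.
Put 326 GB in tape 3; 474 GB remain.
Put 326 GB in tape 3; 148 GB remain.
Put 321 GB in tape 4; 479 GB remain.
Put 299 GB in tape 4; 180 GB remain.
Put 299 GB in tape 5; 501 GB remain.

5 tapes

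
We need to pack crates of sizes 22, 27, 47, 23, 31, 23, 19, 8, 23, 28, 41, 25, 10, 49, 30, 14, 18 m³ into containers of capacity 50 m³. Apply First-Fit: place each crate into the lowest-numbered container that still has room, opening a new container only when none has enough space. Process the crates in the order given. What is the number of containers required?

22 m³ → container 1 (remaining 28 m³)
27 m³ → container 1 (remaining 1 m³)
47 m³ → container 2 (remaining 3 m³)
23 m³ → container 3 (remaining 27 m³)
31 m³ → container 4 (remaining 19 m³)
23 m³ → container 3 (remaining 4 m³)
19 m³ → container 4 (remaining 0 m³)
8 m³ → container 5 (remaining 42 m³)
23 m³ → container 5 (remaining 19 m³)
28 m³ → container 6 (remaining 22 m³)
41 m³ → container 7 (remaining 9 m³)
25 m³ → container 8 (remaining 25 m³)
10 m³ → container 5 (remaining 9 m³)
49 m³ → container 9 (remaining 1 m³)
30 m³ → container 10 (remaining 20 m³)
14 m³ → container 6 (remaining 8 m³)
18 m³ → container 8 (remaining 7 m³)

10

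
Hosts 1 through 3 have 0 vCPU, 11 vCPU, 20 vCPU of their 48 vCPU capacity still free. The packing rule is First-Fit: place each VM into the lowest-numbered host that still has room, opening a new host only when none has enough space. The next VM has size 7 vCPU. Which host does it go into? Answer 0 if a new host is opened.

2

Hosts with room: host 2 (11 vCPU), host 3 (20 vCPU).
The first with room is host 2.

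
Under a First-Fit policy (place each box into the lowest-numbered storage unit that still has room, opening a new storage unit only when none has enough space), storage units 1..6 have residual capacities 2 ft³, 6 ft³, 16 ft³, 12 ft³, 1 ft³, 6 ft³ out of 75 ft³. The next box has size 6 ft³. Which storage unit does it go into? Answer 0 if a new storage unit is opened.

2

Storage units with room: storage unit 2 (6 ft³), storage unit 3 (16 ft³), storage unit 4 (12 ft³), storage unit 6 (6 ft³).
The first with room is storage unit 2.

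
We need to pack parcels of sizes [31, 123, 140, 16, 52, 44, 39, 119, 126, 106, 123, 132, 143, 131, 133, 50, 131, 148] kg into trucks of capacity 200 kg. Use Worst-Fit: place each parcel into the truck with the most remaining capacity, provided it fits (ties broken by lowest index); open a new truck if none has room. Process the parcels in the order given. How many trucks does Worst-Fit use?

13 trucks

Put 31 kg in truck 1; 169 kg remain.
Put 123 kg in truck 1; 46 kg remain.
Put 140 kg in truck 2; 60 kg remain.
Put 16 kg in truck 2; 44 kg remain.
Put 52 kg in truck 3; 148 kg remain.
Put 44 kg in truck 3; 104 kg remain.
Put 39 kg in truck 3; 65 kg remain.
Put 119 kg in truck 4; 81 kg remain.
Put 126 kg in truck 5; 74 kg remain.
Put 106 kg in truck 6; 94 kg remain.
Put 123 kg in truck 7; 77 kg remain.
Put 132 kg in truck 8; 68 kg remain.
Put 143 kg in truck 9; 57 kg remain.
Put 131 kg in truck 10; 69 kg remain.
Put 133 kg in truck 11; 67 kg remain.
Put 50 kg in truck 6; 44 kg remain.
Put 131 kg in truck 12; 69 kg remain.
Put 148 kg in truck 13; 52 kg remain.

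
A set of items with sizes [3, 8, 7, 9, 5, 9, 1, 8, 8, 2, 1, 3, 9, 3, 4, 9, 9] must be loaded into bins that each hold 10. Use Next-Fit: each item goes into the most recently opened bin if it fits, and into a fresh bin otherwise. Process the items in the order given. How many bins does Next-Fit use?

bin 1: place 3, 7 left
bin 2: place 8, 2 left
bin 3: place 7, 3 left
bin 4: place 9, 1 left
bin 5: place 5, 5 left
bin 6: place 9, 1 left
bin 6: place 1, 0 left
bin 7: place 8, 2 left
bin 8: place 8, 2 left
bin 8: place 2, 0 left
bin 9: place 1, 9 left
bin 9: place 3, 6 left
bin 10: place 9, 1 left
bin 11: place 3, 7 left
bin 11: place 4, 3 left
bin 12: place 9, 1 left
bin 13: place 9, 1 left

13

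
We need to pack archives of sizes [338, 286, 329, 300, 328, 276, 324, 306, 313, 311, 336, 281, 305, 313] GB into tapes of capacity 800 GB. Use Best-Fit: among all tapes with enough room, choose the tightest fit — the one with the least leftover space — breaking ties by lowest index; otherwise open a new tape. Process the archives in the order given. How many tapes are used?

tape 1: place 338 GB, 462 GB left
tape 1: place 286 GB, 176 GB left
tape 2: place 329 GB, 471 GB left
tape 2: place 300 GB, 171 GB left
tape 3: place 328 GB, 472 GB left
tape 3: place 276 GB, 196 GB left
tape 4: place 324 GB, 476 GB left
tape 4: place 306 GB, 170 GB left
tape 5: place 313 GB, 487 GB left
tape 5: place 311 GB, 176 GB left
tape 6: place 336 GB, 464 GB left
tape 6: place 281 GB, 183 GB left
tape 7: place 305 GB, 495 GB left
tape 7: place 313 GB, 182 GB left
Final tapes: [338,286] [329,300] [328,276] [324,306] [313,311] [336,281] [305,313].

7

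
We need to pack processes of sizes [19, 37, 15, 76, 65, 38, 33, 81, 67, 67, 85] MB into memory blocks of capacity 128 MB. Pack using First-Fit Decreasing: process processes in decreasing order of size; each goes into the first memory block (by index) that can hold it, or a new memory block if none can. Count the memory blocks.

Sorted descending: 85, 81, 76, 67, 67, 65, 38, 37, 33, 19, 15.
Put 85 MB in memory block 1; 43 MB remain.
Put 81 MB in memory block 2; 47 MB remain.
Put 76 MB in memory block 3; 52 MB remain.
Put 67 MB in memory block 4; 61 MB remain.
Put 67 MB in memory block 5; 61 MB remain.
Put 65 MB in memory block 6; 63 MB remain.
Put 38 MB in memory block 1; 5 MB remain.
Put 37 MB in memory block 2; 10 MB remain.
Put 33 MB in memory block 3; 19 MB remain.
Put 19 MB in memory block 3; 0 MB remain.
Put 15 MB in memory block 4; 46 MB remain.
Final memory blocks: [85,38] [81,37] [76,33,19] [67,15] [67] [65].

6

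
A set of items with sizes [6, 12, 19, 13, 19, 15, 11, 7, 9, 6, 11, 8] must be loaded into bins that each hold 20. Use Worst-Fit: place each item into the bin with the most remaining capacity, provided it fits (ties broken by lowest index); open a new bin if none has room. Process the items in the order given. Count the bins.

8 bins

6 → bin 1 (remaining 14)
12 → bin 1 (remaining 2)
19 → bin 2 (remaining 1)
13 → bin 3 (remaining 7)
19 → bin 4 (remaining 1)
15 → bin 5 (remaining 5)
11 → bin 6 (remaining 9)
7 → bin 6 (remaining 2)
9 → bin 7 (remaining 11)
6 → bin 7 (remaining 5)
11 → bin 8 (remaining 9)
8 → bin 8 (remaining 1)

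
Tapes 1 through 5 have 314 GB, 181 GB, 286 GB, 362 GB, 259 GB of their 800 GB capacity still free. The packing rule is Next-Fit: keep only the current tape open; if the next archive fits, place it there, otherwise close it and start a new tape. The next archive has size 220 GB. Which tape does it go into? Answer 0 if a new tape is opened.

5

Next-Fit only looks at tape 5, which has 259 GB free.
220 GB fits there.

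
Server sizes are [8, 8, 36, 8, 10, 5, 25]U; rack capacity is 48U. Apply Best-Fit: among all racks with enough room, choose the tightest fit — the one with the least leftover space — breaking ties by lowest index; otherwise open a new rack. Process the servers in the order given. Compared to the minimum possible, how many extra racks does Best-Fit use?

0

Best-Fit: [8,8,10,5] [36,8] [25] → 3 racks.
Total size 100U; any packing needs at least ⌈100/48⌉ = 3 racks.
So 3 is already optimal.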